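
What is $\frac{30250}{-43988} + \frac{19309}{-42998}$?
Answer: $- \frac{268756724}{236424503} \approx -1.1368$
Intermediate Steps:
$\frac{30250}{-43988} + \frac{19309}{-42998} = 30250 \left(- \frac{1}{43988}\right) + 19309 \left(- \frac{1}{42998}\right) = - \frac{15125}{21994} - \frac{19309}{42998} = - \frac{268756724}{236424503}$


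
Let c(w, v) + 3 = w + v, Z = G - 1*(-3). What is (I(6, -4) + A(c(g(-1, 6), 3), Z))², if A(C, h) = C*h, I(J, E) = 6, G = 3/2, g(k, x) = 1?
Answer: 441/4 ≈ 110.25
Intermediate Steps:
G = 3/2 (G = 3*(½) = 3/2 ≈ 1.5000)
Z = 9/2 (Z = 3/2 - 1*(-3) = 3/2 + 3 = 9/2 ≈ 4.5000)
c(w, v) = -3 + v + w (c(w, v) = -3 + (w + v) = -3 + (v + w) = -3 + v + w)
(I(6, -4) + A(c(g(-1, 6), 3), Z))² = (6 + (-3 + 3 + 1)*(9/2))² = (6 + 1*(9/2))² = (6 + 9/2)² = (21/2)² = 441/4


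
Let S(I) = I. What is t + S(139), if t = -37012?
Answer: -36873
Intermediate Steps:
t + S(139) = -37012 + 139 = -36873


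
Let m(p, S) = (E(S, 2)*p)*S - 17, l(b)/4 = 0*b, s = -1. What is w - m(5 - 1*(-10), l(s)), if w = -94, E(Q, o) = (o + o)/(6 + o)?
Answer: -77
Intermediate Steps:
l(b) = 0 (l(b) = 4*(0*b) = 4*0 = 0)
E(Q, o) = 2*o/(6 + o) (E(Q, o) = (2*o)/(6 + o) = 2*o/(6 + o))
m(p, S) = -17 + S*p/2 (m(p, S) = ((2*2/(6 + 2))*p)*S - 17 = ((2*2/8)*p)*S - 17 = ((2*2*(⅛))*p)*S - 17 = (p/2)*S - 17 = S*p/2 - 17 = -17 + S*p/2)
w - m(5 - 1*(-10), l(s)) = -94 - (-17 + (½)*0*(5 - 1*(-10))) = -94 - (-17 + (½)*0*(5 + 10)) = -94 - (-17 + (½)*0*15) = -94 - (-17 + 0) = -94 - 1*(-17) = -94 + 17 = -77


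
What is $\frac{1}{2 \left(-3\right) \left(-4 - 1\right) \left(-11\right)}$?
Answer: $- \frac{1}{330} \approx -0.0030303$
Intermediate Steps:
$\frac{1}{2 \left(-3\right) \left(-4 - 1\right) \left(-11\right)} = \frac{1}{- 6 \left(-4 - 1\right) \left(-11\right)} = \frac{1}{\left(-6\right) \left(-5\right) \left(-11\right)} = \frac{1}{30 \left(-11\right)} = \frac{1}{-330} = - \frac{1}{330}$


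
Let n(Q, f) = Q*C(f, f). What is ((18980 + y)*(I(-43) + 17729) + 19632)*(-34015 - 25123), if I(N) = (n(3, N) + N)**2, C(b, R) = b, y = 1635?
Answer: -57681852536526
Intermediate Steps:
n(Q, f) = Q*f
I(N) = 16*N**2 (I(N) = (3*N + N)**2 = (4*N)**2 = 16*N**2)
((18980 + y)*(I(-43) + 17729) + 19632)*(-34015 - 25123) = ((18980 + 1635)*(16*(-43)**2 + 17729) + 19632)*(-34015 - 25123) = (20615*(16*1849 + 17729) + 19632)*(-59138) = (20615*(29584 + 17729) + 19632)*(-59138) = (20615*47313 + 19632)*(-59138) = (975357495 + 19632)*(-59138) = 975377127*(-59138) = -57681852536526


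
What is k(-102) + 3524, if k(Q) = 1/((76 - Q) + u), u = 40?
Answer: 768233/218 ≈ 3524.0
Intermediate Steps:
k(Q) = 1/(116 - Q) (k(Q) = 1/((76 - Q) + 40) = 1/(116 - Q))
k(-102) + 3524 = 1/(116 - 1*(-102)) + 3524 = 1/(116 + 102) + 3524 = 1/218 + 3524 = 768233/218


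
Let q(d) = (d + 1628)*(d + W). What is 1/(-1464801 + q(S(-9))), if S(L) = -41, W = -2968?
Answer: -1/6240084 ≈ -1.6025e-7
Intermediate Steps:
q(d) = (-2968 + d)*(1628 + d) (q(d) = (d + 1628)*(d - 2968) = (1628 + d)*(-2968 + d) = (-2968 + d)*(1628 + d))
1/(-1464801 + q(S(-9))) = 1/(-1464801 + (-4831904 + (-41)² - 1340*(-41))) = 1/(-1464801 + (-4831904 + 1681 + 54940)) = 1/(-1464801 - 4775283) = 1/(-6240084) = -1/6240084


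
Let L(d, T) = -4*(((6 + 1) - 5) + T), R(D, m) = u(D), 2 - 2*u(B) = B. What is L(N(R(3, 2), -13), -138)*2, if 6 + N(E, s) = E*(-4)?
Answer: 1088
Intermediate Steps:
u(B) = 1 - B/2
R(D, m) = 1 - D/2
N(E, s) = -6 - 4*E (N(E, s) = -6 + E*(-4) = -6 - 4*E)
L(d, T) = -8 - 4*T (L(d, T) = -4*((7 - 5) + T) = -4*(2 + T) = -8 - 4*T)
L(N(R(3, 2), -13), -138)*2 = (-8 - 4*(-138))*2 = (-8 + 552)*2 = 544*2 = 1088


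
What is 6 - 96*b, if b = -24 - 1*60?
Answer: 8070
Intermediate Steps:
b = -84 (b = -24 - 60 = -84)
6 - 96*b = 6 - 96*(-84) = 6 + 8064 = 8070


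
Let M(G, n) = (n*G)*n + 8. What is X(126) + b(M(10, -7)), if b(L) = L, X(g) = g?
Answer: 624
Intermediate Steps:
M(G, n) = 8 + G*n² (M(G, n) = (G*n)*n + 8 = G*n² + 8 = 8 + G*n²)
X(126) + b(M(10, -7)) = 126 + (8 + 10*(-7)²) = 126 + (8 + 10*49) = 126 + (8 + 490) = 126 + 498 = 624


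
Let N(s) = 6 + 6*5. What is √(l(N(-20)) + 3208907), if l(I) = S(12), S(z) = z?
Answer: √3208919 ≈ 1791.3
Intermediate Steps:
N(s) = 36 (N(s) = 6 + 30 = 36)
l(I) = 12
√(l(N(-20)) + 3208907) = √(12 + 3208907) = √3208919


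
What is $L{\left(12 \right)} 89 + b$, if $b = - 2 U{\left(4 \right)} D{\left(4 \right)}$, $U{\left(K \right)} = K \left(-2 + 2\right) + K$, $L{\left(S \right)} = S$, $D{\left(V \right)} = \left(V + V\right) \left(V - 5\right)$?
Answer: $1132$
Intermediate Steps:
$D{\left(V \right)} = 2 V \left(-5 + V\right)$
$U{\left(K \right)} = K$ ($U{\left(K \right)} = K 0 + K = 0 + K = K$)
$b = 64$ ($b = \left(-2\right) 4 \cdot 2 \cdot 4 \left(-5 + 4\right) = - 8 \cdot 2 \cdot 4 \left(-1\right) = \left(-8\right) \left(-8\right) = 64$)
$L{\left(12 \right)} 89 + b = 12 \cdot 89 + 64 = 1068 + 64 = 1132$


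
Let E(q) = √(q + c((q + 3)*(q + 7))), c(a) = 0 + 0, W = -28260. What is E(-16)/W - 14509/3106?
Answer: -14509/3106 - I/7065 ≈ -4.6713 - 0.00014154*I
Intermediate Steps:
c(a) = 0
E(q) = √q (E(q) = √(q + 0) = √q)
E(-16)/W - 14509/3106 = √(-16)/(-28260) - 14509/3106 = (4*I)*(-1/28260) - 14509*1/3106 = -I/7065 - 14509/3106 = -14509/3106 - I/7065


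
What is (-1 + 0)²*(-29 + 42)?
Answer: 13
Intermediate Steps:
(-1 + 0)²*(-29 + 42) = (-1)²*13 = 1*13 = 13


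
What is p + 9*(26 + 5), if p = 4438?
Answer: 4717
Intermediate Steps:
p + 9*(26 + 5) = 4438 + 9*(26 + 5) = 4438 + 9*31 = 4438 + 279 = 4717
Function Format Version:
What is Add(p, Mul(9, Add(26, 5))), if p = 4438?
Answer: 4717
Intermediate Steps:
Add(p, Mul(9, Add(26, 5))) = Add(4438, Mul(9, Add(26, 5))) = Add(4438, Mul(9, 31)) = Add(4438, 279) = 4717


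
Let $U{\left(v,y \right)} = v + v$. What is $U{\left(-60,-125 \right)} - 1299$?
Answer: $-1419$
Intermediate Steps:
$U{\left(v,y \right)} = 2 v$
$U{\left(-60,-125 \right)} - 1299 = 2 \left(-60\right) - 1299 = -120 - 1299 = -1419$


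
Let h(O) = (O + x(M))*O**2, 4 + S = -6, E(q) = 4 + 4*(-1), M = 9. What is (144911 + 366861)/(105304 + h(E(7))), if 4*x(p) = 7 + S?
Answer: 127943/26326 ≈ 4.8599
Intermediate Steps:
E(q) = 0 (E(q) = 4 - 4 = 0)
S = -10 (S = -4 - 6 = -10)
x(p) = -3/4 (x(p) = (7 - 10)/4 = (1/4)*(-3) = -3/4)
h(O) = O**2*(-3/4 + O) (h(O) = (O - 3/4)*O**2 = (-3/4 + O)*O**2 = O**2*(-3/4 + O))
(144911 + 366861)/(105304 + h(E(7))) = (144911 + 366861)/(105304 + 0**2*(-3/4 + 0)) = 511772/(105304 + 0*(-3/4)) = 511772/(105304 + 0) = 511772/105304 = 511772*(1/105304) = 127943/26326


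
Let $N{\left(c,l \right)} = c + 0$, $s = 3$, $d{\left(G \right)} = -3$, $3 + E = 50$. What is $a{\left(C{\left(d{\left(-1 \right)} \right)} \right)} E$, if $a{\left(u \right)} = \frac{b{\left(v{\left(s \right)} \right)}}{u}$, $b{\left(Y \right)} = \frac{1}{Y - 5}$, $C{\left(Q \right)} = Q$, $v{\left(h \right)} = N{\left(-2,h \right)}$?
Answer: $\frac{47}{21} \approx 2.2381$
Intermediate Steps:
$E = 47$ ($E = -3 + 50 = 47$)
$N{\left(c,l \right)} = c$
$v{\left(h \right)} = -2$
$b{\left(Y \right)} = \frac{1}{-5 + Y}$
$a{\left(u \right)} = - \frac{1}{7 u}$ ($a{\left(u \right)} = \frac{1}{\left(-5 - 2\right) u} = \frac{1}{\left(-7\right) u} = - \frac{1}{7 u}$)
$a{\left(C{\left(d{\left(-1 \right)} \right)} \right)} E = - \frac{1}{7 \left(-3\right)} 47 = \left(- \frac{1}{7}\right) \left(- \frac{1}{3}\right) 47 = \frac{1}{21} \cdot 47 = \frac{47}{21}$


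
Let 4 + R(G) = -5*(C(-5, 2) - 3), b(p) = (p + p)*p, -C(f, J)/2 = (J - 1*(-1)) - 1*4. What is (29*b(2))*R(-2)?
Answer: 232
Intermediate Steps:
C(f, J) = 6 - 2*J (C(f, J) = -2*((J - 1*(-1)) - 1*4) = -2*((J + 1) - 4) = -2*((1 + J) - 4) = -2*(-3 + J) = 6 - 2*J)
b(p) = 2*p² (b(p) = (2*p)*p = 2*p²)
R(G) = 1 (R(G) = -4 - 5*((6 - 2*2) - 3) = -4 - 5*((6 - 4) - 3) = -4 - 5*(2 - 3) = -4 - 5*(-1) = -4 + 5 = 1)
(29*b(2))*R(-2) = (29*(2*2²))*1 = (29*(2*4))*1 = (29*8)*1 = 232*1 = 232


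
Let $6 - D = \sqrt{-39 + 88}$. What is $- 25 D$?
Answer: $25$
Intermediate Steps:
$D = -1$ ($D = 6 - \sqrt{-39 + 88} = 6 - \sqrt{49} = 6 - 7 = -1$)
$- 25 D = \left(-25\right) \left(-1\right) = 25$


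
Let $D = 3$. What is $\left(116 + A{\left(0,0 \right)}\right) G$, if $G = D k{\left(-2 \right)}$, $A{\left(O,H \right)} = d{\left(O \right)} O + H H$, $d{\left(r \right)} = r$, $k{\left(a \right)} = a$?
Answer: $-696$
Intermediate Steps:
$A{\left(O,H \right)} = H^{2} + O^{2}$ ($A{\left(O,H \right)} = O O + H H = O^{2} + H^{2} = H^{2} + O^{2}$)
$G = -6$ ($G = 3 \left(-2\right) = -6$)
$\left(116 + A{\left(0,0 \right)}\right) G = \left(116 + \left(0^{2} + 0^{2}\right)\right) \left(-6\right) = \left(116 + \left(0 + 0\right)\right) \left(-6\right) = \left(116 + 0\right) \left(-6\right) = 116 \left(-6\right) = -696$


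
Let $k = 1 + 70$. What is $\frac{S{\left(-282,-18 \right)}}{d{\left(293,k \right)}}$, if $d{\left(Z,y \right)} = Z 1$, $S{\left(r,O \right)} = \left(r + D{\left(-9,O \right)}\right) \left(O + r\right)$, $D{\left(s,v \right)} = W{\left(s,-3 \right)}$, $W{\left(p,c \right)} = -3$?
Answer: $\frac{85500}{293} \approx 291.81$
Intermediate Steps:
$D{\left(s,v \right)} = -3$
$k = 71$
$S{\left(r,O \right)} = \left(-3 + r\right) \left(O + r\right)$ ($S{\left(r,O \right)} = \left(r - 3\right) \left(O + r\right) = \left(-3 + r\right) \left(O + r\right)$)
$d{\left(Z,y \right)} = Z$
$\frac{S{\left(-282,-18 \right)}}{d{\left(293,k \right)}} = \frac{\left(-282\right)^{2} - -54 - -846 - -5076}{293} = \left(79524 + 54 + 846 + 5076\right) \frac{1}{293} = 85500 \cdot \frac{1}{293} = \frac{85500}{293}$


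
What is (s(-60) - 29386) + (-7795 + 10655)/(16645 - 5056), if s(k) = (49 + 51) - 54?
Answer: -340018400/11589 ≈ -29340.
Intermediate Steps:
s(k) = 46 (s(k) = 100 - 54 = 46)
(s(-60) - 29386) + (-7795 + 10655)/(16645 - 5056) = (46 - 29386) + (-7795 + 10655)/(16645 - 5056) = -29340 + 2860/11589 = -340018400/11589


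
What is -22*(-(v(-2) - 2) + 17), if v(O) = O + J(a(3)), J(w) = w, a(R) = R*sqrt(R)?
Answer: -462 + 66*sqrt(3) ≈ -347.68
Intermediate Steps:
a(R) = R**(3/2)
v(O) = O + 3*sqrt(3) (v(O) = O + 3**(3/2) = O + 3*sqrt(3))
-22*(-(v(-2) - 2) + 17) = -22*(-((-2 + 3*sqrt(3)) - 2) + 17) = -22*(-(-4 + 3*sqrt(3)) + 17) = -22*((4 - 3*sqrt(3)) + 17) = -22*(21 - 3*sqrt(3)) = -462 + 66*sqrt(3)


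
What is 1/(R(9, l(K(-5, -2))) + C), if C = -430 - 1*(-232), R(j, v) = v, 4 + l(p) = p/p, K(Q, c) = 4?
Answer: -1/201 ≈ -0.0049751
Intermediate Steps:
l(p) = -3 (l(p) = -4 + p/p = -4 + 1 = -3)
C = -198 (C = -430 + 232 = -198)
1/(R(9, l(K(-5, -2))) + C) = 1/(-3 - 198) = 1/(-201) = -1/201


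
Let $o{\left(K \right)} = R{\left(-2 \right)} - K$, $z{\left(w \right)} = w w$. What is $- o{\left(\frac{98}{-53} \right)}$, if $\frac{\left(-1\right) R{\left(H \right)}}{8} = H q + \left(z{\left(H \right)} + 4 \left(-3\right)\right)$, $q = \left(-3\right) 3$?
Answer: $\frac{4142}{53} \approx 78.151$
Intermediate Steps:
$z{\left(w \right)} = w^{2}$
$q = -9$
$R{\left(H \right)} = 96 - 8 H^{2} + 72 H$ ($R{\left(H \right)} = - 8 \left(H \left(-9\right) + \left(H^{2} + 4 \left(-3\right)\right)\right) = - 8 \left(- 9 H + \left(H^{2} - 12\right)\right) = - 8 \left(- 9 H + \left(-12 + H^{2}\right)\right) = - 8 \left(-12 + H^{2} - 9 H\right) = 96 - 8 H^{2} + 72 H$)
$o{\left(K \right)} = -80 - K$ ($o{\left(K \right)} = \left(96 - 8 \left(-2\right)^{2} + 72 \left(-2\right)\right) - K = \left(96 - 32 - 144\right) - K = -80 - K$)
$- o{\left(\frac{98}{-53} \right)} = - (-80 - \frac{98}{-53}) = - (-80 - 98 \left(- \frac{1}{53}\right)) = - (-80 - - \frac{98}{53}) = - (-80 + \frac{98}{53}) = \left(-1\right) \left(- \frac{4142}{53}\right) = \frac{4142}{53}$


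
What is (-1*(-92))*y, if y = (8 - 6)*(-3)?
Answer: -552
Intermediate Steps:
y = -6 (y = 2*(-3) = -6)
(-1*(-92))*y = -1*(-92)*(-6) = 92*(-6) = -552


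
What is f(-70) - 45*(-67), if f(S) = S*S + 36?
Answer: 7951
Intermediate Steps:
f(S) = 36 + S**2 (f(S) = S**2 + 36 = 36 + S**2)
f(-70) - 45*(-67) = (36 + (-70)**2) - 45*(-67) = (36 + 4900) - 1*(-3015) = 4936 + 3015 = 7951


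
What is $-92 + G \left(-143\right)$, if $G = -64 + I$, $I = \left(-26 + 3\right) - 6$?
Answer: $13207$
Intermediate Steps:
$I = -29$ ($I = -23 - 6 = -29$)
$G = -93$ ($G = -64 - 29 = -93$)
$-92 + G \left(-143\right) = -92 - -13299 = -92 + 13299 = 13207$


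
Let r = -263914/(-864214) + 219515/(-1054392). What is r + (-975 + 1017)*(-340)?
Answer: -6506068860683281/455610163944 ≈ -14280.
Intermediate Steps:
r = 44280437039/455610163944 (r = -263914*(-1/864214) + 219515*(-1/1054392) = 131957/432107 - 219515/1054392 = 44280437039/455610163944 ≈ 0.097189)
r + (-975 + 1017)*(-340) = 44280437039/455610163944 + (-975 + 1017)*(-340) = 44280437039/455610163944 + 42*(-340) = 44280437039/455610163944 - 14280 = -6506068860683281/455610163944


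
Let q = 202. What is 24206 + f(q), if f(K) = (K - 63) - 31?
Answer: 24314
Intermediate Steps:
f(K) = -94 + K (f(K) = (-63 + K) - 31 = -94 + K)
24206 + f(q) = 24206 + (-94 + 202) = 24206 + 108 = 24314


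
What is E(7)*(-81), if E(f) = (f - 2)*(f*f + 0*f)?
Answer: -19845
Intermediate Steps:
E(f) = f**2*(-2 + f) (E(f) = (-2 + f)*(f**2 + 0) = (-2 + f)*f**2 = f**2*(-2 + f))
E(7)*(-81) = (7**2*(-2 + 7))*(-81) = (49*5)*(-81) = 245*(-81) = -19845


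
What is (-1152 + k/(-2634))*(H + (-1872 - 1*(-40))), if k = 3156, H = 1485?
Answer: 175670138/439 ≈ 4.0016e+5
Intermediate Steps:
(-1152 + k/(-2634))*(H + (-1872 - 1*(-40))) = (-1152 + 3156/(-2634))*(1485 + (-1872 - 1*(-40))) = (-1152 + 3156*(-1/2634))*(1485 + (-1872 + 40)) = (-1152 - 526/439)*(1485 - 1832) = -506254/439*(-347) = 175670138/439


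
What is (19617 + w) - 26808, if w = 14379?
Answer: 7188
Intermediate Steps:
(19617 + w) - 26808 = (19617 + 14379) - 26808 = 33996 - 26808 = 7188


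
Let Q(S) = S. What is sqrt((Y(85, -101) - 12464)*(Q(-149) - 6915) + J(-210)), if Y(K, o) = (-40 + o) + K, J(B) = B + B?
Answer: 2*sqrt(22110215) ≈ 9404.3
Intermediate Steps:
J(B) = 2*B
Y(K, o) = -40 + K + o
sqrt((Y(85, -101) - 12464)*(Q(-149) - 6915) + J(-210)) = sqrt(((-40 + 85 - 101) - 12464)*(-149 - 6915) + 2*(-210)) = sqrt((-56 - 12464)*(-7064) - 420) = sqrt(-12520*(-7064) - 420) = sqrt(88441280 - 420) = sqrt(88440860) = 2*sqrt(22110215)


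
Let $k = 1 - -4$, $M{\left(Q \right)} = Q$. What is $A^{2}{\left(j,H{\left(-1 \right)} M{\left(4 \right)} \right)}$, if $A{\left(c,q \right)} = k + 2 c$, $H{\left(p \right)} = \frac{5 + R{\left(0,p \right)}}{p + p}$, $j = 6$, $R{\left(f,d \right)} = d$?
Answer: $289$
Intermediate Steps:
$k = 5$ ($k = 1 + 4 = 5$)
$H{\left(p \right)} = \frac{5 + p}{2 p}$ ($H{\left(p \right)} = \frac{5 + p}{p + p} = \frac{5 + p}{2 p}$)
$A{\left(c,q \right)} = 5 + 2 c$
$A^{2}{\left(j,H{\left(-1 \right)} M{\left(4 \right)} \right)} = \left(5 + 2 \cdot 6\right)^{2} = \left(5 + 12\right)^{2} = 17^{2} = 289$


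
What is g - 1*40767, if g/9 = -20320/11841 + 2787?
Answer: -61965708/3947 ≈ -15699.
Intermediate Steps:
g = 98941641/3947 (g = 9*(-20320/11841 + 2787) = 9*(32980547/11841) = 98941641/3947 ≈ 25068.)
g - 1*40767 = 98941641/3947 - 1*40767 = 98941641/3947 - 40767 = -61965708/3947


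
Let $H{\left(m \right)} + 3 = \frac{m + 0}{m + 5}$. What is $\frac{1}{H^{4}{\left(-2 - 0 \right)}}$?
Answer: $\frac{81}{14641} \approx 0.0055324$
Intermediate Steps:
$H{\left(m \right)} = -3 + \frac{m}{5 + m}$ ($H{\left(m \right)} = -3 + \frac{m + 0}{m + 5} = -3 + \frac{m}{5 + m}$)
$\frac{1}{H^{4}{\left(-2 - 0 \right)}} = \frac{1}{\left(\frac{-15 - 2 \left(-2 - 0\right)}{5 - 2}\right)^{4}} = \frac{1}{\left(\frac{-15 - 2 \left(-2 + 0\right)}{5 + \left(-2 + 0\right)}\right)^{4}} = \frac{1}{\left(\frac{-15 - -4}{5 - 2}\right)^{4}} = \frac{1}{\left(\frac{-15 + 4}{3}\right)^{4}} = \frac{1}{\left(\frac{1}{3} \left(-11\right)\right)^{4}} = \frac{1}{\left(- \frac{11}{3}\right)^{4}} = \frac{1}{\frac{14641}{81}} = \frac{81}{14641}$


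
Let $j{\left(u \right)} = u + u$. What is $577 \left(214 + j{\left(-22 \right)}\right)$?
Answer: $98090$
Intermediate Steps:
$j{\left(u \right)} = 2 u$
$577 \left(214 + j{\left(-22 \right)}\right) = 577 \left(214 + 2 \left(-22\right)\right) = 577 \left(214 - 44\right) = 577 \cdot 170 = 98090$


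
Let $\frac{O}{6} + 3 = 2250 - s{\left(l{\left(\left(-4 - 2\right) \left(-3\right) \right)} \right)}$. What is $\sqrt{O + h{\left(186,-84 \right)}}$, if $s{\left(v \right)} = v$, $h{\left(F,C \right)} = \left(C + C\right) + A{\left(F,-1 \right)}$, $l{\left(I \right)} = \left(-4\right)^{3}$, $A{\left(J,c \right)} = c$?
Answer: $\sqrt{13697} \approx 117.03$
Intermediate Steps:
$l{\left(I \right)} = -64$
$h{\left(F,C \right)} = -1 + 2 C$ ($h{\left(F,C \right)} = \left(C + C\right) - 1 = 2 C - 1 = -1 + 2 C$)
$O = 13866$ ($O = -18 + 6 \left(2250 - -64\right) = -18 + 6 \left(2250 + 64\right) = -18 + 6 \cdot 2314 = -18 + 13884 = 13866$)
$\sqrt{O + h{\left(186,-84 \right)}} = \sqrt{13866 + \left(-1 + 2 \left(-84\right)\right)} = \sqrt{13866 - 169} = \sqrt{13697}$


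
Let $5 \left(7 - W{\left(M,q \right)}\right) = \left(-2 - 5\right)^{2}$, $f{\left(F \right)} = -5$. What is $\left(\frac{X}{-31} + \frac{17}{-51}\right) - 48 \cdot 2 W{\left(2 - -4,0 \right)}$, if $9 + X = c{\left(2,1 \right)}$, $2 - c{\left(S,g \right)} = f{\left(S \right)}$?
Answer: $\frac{124867}{465} \approx 268.53$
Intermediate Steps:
$c{\left(S,g \right)} = 7$ ($c{\left(S,g \right)} = 2 - -5 = 2 + 5 = 7$)
$X = -2$ ($X = -9 + 7 = -2$)
$W{\left(M,q \right)} = - \frac{14}{5}$ ($W{\left(M,q \right)} = 7 - \frac{\left(-2 - 5\right)^{2}}{5} = 7 - \frac{\left(-7\right)^{2}}{5} = 7 - \frac{49}{5} = - \frac{14}{5}$)
$\left(\frac{X}{-31} + \frac{17}{-51}\right) - 48 \cdot 2 W{\left(2 - -4,0 \right)} = \left(- \frac{2}{-31} + \frac{17}{-51}\right) - 48 \cdot 2 \left(- \frac{14}{5}\right) = \left(\left(-2\right) \left(- \frac{1}{31}\right) + 17 \left(- \frac{1}{51}\right)\right) - - \frac{1344}{5} = \left(\frac{2}{31} - \frac{1}{3}\right) + \frac{1344}{5} = - \frac{25}{93} + \frac{1344}{5} = \frac{124867}{465}$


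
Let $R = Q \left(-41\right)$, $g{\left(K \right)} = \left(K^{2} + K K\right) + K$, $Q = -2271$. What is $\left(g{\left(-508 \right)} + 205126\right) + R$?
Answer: $813857$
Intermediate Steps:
$g{\left(K \right)} = K + 2 K^{2}$ ($g{\left(K \right)} = \left(K^{2} + K^{2}\right) + K = 2 K^{2} + K = K + 2 K^{2}$)
$R = 93111$ ($R = \left(-2271\right) \left(-41\right) = 93111$)
$\left(g{\left(-508 \right)} + 205126\right) + R = \left(- 508 \left(1 + 2 \left(-508\right)\right) + 205126\right) + 93111 = \left(- 508 \left(1 - 1016\right) + 205126\right) + 93111 = \left(\left(-508\right) \left(-1015\right) + 205126\right) + 93111 = \left(515620 + 205126\right) + 93111 = 720746 + 93111 = 813857$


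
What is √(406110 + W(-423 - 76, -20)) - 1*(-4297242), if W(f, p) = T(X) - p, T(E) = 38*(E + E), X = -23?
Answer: 4297242 + 11*√3342 ≈ 4.2979e+6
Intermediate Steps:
T(E) = 76*E (T(E) = 38*(2*E) = 76*E)
W(f, p) = -1748 - p (W(f, p) = 76*(-23) - p = -1748 - p)
√(406110 + W(-423 - 76, -20)) - 1*(-4297242) = √(406110 + (-1748 - 1*(-20))) - 1*(-4297242) = √(406110 + (-1748 + 20)) + 4297242 = √(406110 - 1728) + 4297242 = √404382 + 4297242 = 11*√3342 + 4297242 = 4297242 + 11*√3342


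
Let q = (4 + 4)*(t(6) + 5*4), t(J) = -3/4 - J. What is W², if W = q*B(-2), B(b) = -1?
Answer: 11236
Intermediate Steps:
t(J) = -¾ - J (t(J) = -3*¼ - J = -¾ - J)
q = 106 (q = (4 + 4)*((-¾ - 1*6) + 5*4) = 8*((-¾ - 6) + 20) = 8*(-27/4 + 20) = 8*(53/4) = 106)
W = -106 (W = 106*(-1) = -106)
W² = (-106)² = 11236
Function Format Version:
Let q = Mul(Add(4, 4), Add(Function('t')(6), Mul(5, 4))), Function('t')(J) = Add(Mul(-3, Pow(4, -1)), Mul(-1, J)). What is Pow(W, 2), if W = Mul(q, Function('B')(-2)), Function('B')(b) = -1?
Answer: 11236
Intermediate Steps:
Function('t')(J) = Add(Rational(-3, 4), Mul(-1, J)) (Function('t')(J) = Add(Mul(-3, Rational(1, 4)), Mul(-1, J)) = Add(Rational(-3, 4), Mul(-1, J)))
q = 106 (q = Mul(Add(4, 4), Add(Add(Rational(-3, 4), Mul(-1, 6)), Mul(5, 4))) = Mul(8, Add(Add(Rational(-3, 4), -6), 20)) = Mul(8, Add(Rational(-27, 4), 20)) = Mul(8, Rational(53, 4)) = 106)
W = -106 (W = Mul(106, -1) = -106)
Pow(W, 2) = Pow(-106, 2) = 11236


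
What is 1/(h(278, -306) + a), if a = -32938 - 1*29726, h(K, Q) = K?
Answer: -1/62386 ≈ -1.6029e-5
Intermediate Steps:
a = -62664 (a = -32938 - 29726 = -62664)
1/(h(278, -306) + a) = 1/(278 - 62664) = 1/(-62386) = -1/62386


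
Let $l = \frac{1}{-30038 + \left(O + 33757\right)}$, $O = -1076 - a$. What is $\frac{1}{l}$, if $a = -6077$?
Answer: $8720$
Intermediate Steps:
$O = 5001$ ($O = -1076 - -6077 = -1076 + 6077 = 5001$)
$l = \frac{1}{8720}$ ($l = \frac{1}{-30038 + \left(5001 + 33757\right)} = \frac{1}{-30038 + 38758} = \frac{1}{8720} \approx 0.00011468$)
$\frac{1}{l} = \frac{1}{\frac{1}{8720}} = 8720$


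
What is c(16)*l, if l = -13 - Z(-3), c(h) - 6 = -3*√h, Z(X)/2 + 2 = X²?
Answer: 162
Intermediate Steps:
Z(X) = -4 + 2*X²
c(h) = 6 - 3*√h
l = -27 (l = -13 - (-4 + 2*(-3)²) = -13 - (-4 + 2*9) = -13 - (-4 + 18) = -13 - 1*14 = -13 - 14 = -27)
c(16)*l = (6 - 3*√16)*(-27) = (6 - 3*4)*(-27) = (6 - 12)*(-27) = -6*(-27) = 162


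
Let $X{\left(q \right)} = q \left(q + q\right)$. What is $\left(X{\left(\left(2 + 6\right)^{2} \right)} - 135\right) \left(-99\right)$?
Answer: $-797643$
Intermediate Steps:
$X{\left(q \right)} = 2 q^{2}$ ($X{\left(q \right)} = q 2 q = 2 q^{2}$)
$\left(X{\left(\left(2 + 6\right)^{2} \right)} - 135\right) \left(-99\right) = \left(2 \left(\left(2 + 6\right)^{2}\right)^{2} - 135\right) \left(-99\right) = \left(2 \left(8^{2}\right)^{2} - 135\right) \left(-99\right) = \left(2 \cdot 64^{2} - 135\right) \left(-99\right) = \left(2 \cdot 4096 - 135\right) \left(-99\right) = \left(8192 - 135\right) \left(-99\right) = 8057 \left(-99\right) = -797643$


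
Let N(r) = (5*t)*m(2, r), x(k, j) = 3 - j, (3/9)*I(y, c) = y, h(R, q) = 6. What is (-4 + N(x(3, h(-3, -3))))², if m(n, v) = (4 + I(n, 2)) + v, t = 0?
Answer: 16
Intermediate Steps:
I(y, c) = 3*y
m(n, v) = 4 + v + 3*n (m(n, v) = (4 + 3*n) + v = 4 + v + 3*n)
N(r) = 0 (N(r) = (5*0)*(4 + r + 3*2) = 0*(4 + r + 6) = 0*(10 + r) = 0)
(-4 + N(x(3, h(-3, -3))))² = (-4 + 0)² = (-4)² = 16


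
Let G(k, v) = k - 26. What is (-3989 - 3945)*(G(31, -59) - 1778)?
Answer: 14066982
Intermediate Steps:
G(k, v) = -26 + k
(-3989 - 3945)*(G(31, -59) - 1778) = (-3989 - 3945)*((-26 + 31) - 1778) = -7934*(5 - 1778) = -7934*(-1773) = 14066982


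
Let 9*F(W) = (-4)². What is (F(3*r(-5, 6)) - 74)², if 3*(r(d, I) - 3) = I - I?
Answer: 422500/81 ≈ 5216.0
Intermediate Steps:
r(d, I) = 3 (r(d, I) = 3 + (I - I)/3 = 3 + (⅓)*0 = 3 + 0 = 3)
F(W) = 16/9 (F(W) = (⅑)*(-4)² = (⅑)*16 = 16/9)
(F(3*r(-5, 6)) - 74)² = (16/9 - 74)² = (-650/9)² = 422500/81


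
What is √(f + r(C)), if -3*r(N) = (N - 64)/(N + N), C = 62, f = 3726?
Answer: √128904882/186 ≈ 61.041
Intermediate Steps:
r(N) = -(-64 + N)/(6*N) (r(N) = -(N - 64)/(3*(N + N)) = -(-64 + N)/(3*(2*N)) = -(-64 + N)*1/(2*N)/3 = -(-64 + N)/(6*N))
√(f + r(C)) = √(3726 + (⅙)*(64 - 1*62)/62) = √(3726 + (⅙)*(1/62)*(64 - 62)) = √(3726 + (⅙)*(1/62)*2) = √(3726 + 1/186) = √(693037/186) = √128904882/186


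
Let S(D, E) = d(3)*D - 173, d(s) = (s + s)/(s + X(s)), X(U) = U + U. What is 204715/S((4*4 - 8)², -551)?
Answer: -614145/391 ≈ -1570.7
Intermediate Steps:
X(U) = 2*U
d(s) = ⅔ (d(s) = (s + s)/(s + 2*s) = (2*s)/((3*s)) = (2*s)*(1/(3*s)) = ⅔)
S(D, E) = -173 + 2*D/3 (S(D, E) = 2*D/3 - 173 = -173 + 2*D/3)
204715/S((4*4 - 8)², -551) = 204715/(-173 + 2*(4*4 - 8)²/3) = 204715/(-173 + 2*(16 - 8)²/3) = 204715/(-173 + (⅔)*8²) = 204715/(-173 + (⅔)*64) = 204715/(-173 + 128/3) = 204715/(-391/3) = 204715*(-3/391) = -614145/391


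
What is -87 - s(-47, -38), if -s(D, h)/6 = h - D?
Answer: -33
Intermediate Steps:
s(D, h) = -6*h + 6*D (s(D, h) = -6*(h - D) = -6*h + 6*D)
-87 - s(-47, -38) = -87 - (-6*(-38) + 6*(-47)) = -87 - (228 - 282) = -87 - 1*(-54) = -87 + 54 = -33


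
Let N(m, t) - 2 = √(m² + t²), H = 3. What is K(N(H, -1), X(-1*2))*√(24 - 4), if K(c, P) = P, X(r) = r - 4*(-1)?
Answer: 4*√5 ≈ 8.9443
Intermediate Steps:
N(m, t) = 2 + √(m² + t²)
X(r) = 4 + r (X(r) = r + 4 = 4 + r)
K(N(H, -1), X(-1*2))*√(24 - 4) = (4 - 1*2)*√(24 - 4) = (4 - 2)*√20 = 2*(2*√5) = 4*√5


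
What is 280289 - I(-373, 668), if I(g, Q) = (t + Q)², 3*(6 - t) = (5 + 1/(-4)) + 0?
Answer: -24747145/144 ≈ -1.7186e+5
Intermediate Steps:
t = 53/12 (t = 6 - ((5 + 1/(-4)) + 0)/3 = 6 - ((5 - ¼) + 0)/3 = 6 - (19/4 + 0)/3 = 6 - ⅓*19/4 = 6 - 19/12 = 53/12 ≈ 4.4167)
I(g, Q) = (53/12 + Q)²
280289 - I(-373, 668) = 280289 - (53 + 12*668)²/144 = 280289 - (53 + 8016)²/144 = 280289 - 8069²/144 = 280289 - 65108761/144 = -24747145/144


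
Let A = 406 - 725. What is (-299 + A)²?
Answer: 381924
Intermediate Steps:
A = -319
(-299 + A)² = (-299 - 319)² = (-618)² = 381924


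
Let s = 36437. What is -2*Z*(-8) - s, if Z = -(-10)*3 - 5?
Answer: -36037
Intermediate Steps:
Z = 25 (Z = -5*(-6) - 5 = 30 - 5 = 25)
-2*Z*(-8) - s = -2*25*(-8) - 1*36437 = -50*(-8) - 36437 = 400 - 36437 = -36037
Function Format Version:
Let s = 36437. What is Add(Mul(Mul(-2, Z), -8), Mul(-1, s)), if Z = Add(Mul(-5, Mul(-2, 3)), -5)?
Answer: -36037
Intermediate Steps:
Z = 25 (Z = Add(Mul(-5, -6), -5) = Add(30, -5) = 25)
Add(Mul(Mul(-2, Z), -8), Mul(-1, s)) = Add(Mul(Mul(-2, 25), -8), Mul(-1, 36437)) = Add(Mul(-50, -8), -36437) = Add(400, -36437) = -36037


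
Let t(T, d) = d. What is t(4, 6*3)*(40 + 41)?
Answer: 1458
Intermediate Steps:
t(4, 6*3)*(40 + 41) = (6*3)*(40 + 41) = 18*81 = 1458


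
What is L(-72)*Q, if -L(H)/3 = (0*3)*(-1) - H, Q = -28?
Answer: 6048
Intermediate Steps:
L(H) = 3*H (L(H) = -3*((0*3)*(-1) - H) = -3*(0*(-1) - H) = -3*(0 - H) = -(-3)*H = 3*H)
L(-72)*Q = (3*(-72))*(-28) = -216*(-28) = 6048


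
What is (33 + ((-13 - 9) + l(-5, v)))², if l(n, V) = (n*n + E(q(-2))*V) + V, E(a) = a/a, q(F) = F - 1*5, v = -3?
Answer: 900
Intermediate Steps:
q(F) = -5 + F (q(F) = F - 5 = -5 + F)
E(a) = 1
l(n, V) = n² + 2*V (l(n, V) = (n*n + 1*V) + V = (n² + V) + V = (V + n²) + V = n² + 2*V)
(33 + ((-13 - 9) + l(-5, v)))² = (33 + ((-13 - 9) + ((-5)² + 2*(-3))))² = (33 + (-22 + (25 - 6)))² = (33 + (-22 + 19))² = (33 - 3)² = 30² = 900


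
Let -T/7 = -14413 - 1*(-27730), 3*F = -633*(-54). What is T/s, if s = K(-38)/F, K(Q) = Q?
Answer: 531068643/19 ≈ 2.7951e+7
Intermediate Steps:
F = 11394 (F = (-633*(-54))/3 = (⅓)*34182 = 11394)
s = -19/5697 (s = -38/11394 = -38*1/11394 = -19/5697 ≈ -0.0033351)
T = -93219 (T = -7*(-14413 - 1*(-27730)) = -7*(-14413 + 27730) = -7*13317 = -93219)
T/s = -93219/(-19/5697) = -93219*(-5697/19) = 531068643/19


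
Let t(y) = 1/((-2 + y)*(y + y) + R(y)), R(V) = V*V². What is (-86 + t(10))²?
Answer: 9951858081/1345600 ≈ 7395.9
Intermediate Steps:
R(V) = V³
t(y) = 1/(y³ + 2*y*(-2 + y)) (t(y) = 1/((-2 + y)*(y + y) + y³) = 1/((-2 + y)*(2*y) + y³) = 1/(2*y*(-2 + y) + y³) = 1/(y³ + 2*y*(-2 + y)))
(-86 + t(10))² = (-86 + 1/(10*(-4 + 10² + 2*10)))² = (-86 + 1/(10*(-4 + 100 + 20)))² = (-86 + (⅒)/116)² = (-86 + (⅒)*(1/116))² = (-86 + 1/1160)² = (-99759/1160)² = 9951858081/1345600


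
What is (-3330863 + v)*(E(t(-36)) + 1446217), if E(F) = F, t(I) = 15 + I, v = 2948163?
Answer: -553459209200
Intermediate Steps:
(-3330863 + v)*(E(t(-36)) + 1446217) = (-3330863 + 2948163)*((15 - 36) + 1446217) = -382700*(-21 + 1446217) = -382700*1446196 = -553459209200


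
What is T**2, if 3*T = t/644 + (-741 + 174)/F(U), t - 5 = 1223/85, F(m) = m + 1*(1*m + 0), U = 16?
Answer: 60003784856521/1725965337600 ≈ 34.765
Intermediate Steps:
F(m) = 2*m (F(m) = m + 1*(m + 0) = m + 1*m = m + m = 2*m)
t = 1648/85 (t = 5 + 1223/85 = 1648/85 ≈ 19.388)
T = -7746211/1313760 (T = ((1648/85)/644 + (-741 + 174)/((2*16)))/3 = ((1648/85)*(1/644) - 567/32)/3 = (412/13685 - 567*1/32)/3 = (412/13685 - 567/32)/3 = (1/3)*(-7746211/437920) = -7746211/1313760 ≈ -5.8962)
T**2 = (-7746211/1313760)**2 = 60003784856521/1725965337600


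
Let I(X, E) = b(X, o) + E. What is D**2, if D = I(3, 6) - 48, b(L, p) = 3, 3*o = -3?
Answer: 1521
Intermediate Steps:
o = -1 (o = (1/3)*(-3) = -1)
I(X, E) = 3 + E
D = -39 (D = (3 + 6) - 48 = 9 - 48 = -39)
D**2 = (-39)**2 = 1521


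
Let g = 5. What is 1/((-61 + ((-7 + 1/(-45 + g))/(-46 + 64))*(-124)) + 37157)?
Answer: 180/6685991 ≈ 2.6922e-5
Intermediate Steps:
1/((-61 + ((-7 + 1/(-45 + g))/(-46 + 64))*(-124)) + 37157) = 1/((-61 + ((-7 + 1/(-45 + 5))/(-46 + 64))*(-124)) + 37157) = 1/((-61 + ((-7 + 1/(-40))/18)*(-124)) + 37157) = 1/((-61 + ((-7 - 1/40)*(1/18))*(-124)) + 37157) = 1/((-61 - 281/40*1/18*(-124)) + 37157) = 1/((-61 - 281/720*(-124)) + 37157) = 1/((-61 + 8711/180) + 37157) = 1/(-2269/180 + 37157) = 1/(6685991/180) = 180/6685991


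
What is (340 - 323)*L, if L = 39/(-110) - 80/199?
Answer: -281537/21890 ≈ -12.861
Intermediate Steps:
L = -16561/21890 (L = 39*(-1/110) - 80*1/199 = -39/110 - 80/199 = -16561/21890 ≈ -0.75656)
(340 - 323)*L = (340 - 323)*(-16561/21890) = 17*(-16561/21890) = -281537/21890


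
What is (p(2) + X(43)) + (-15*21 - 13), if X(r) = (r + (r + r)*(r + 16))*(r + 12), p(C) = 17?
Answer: 281124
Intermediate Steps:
X(r) = (12 + r)*(r + 2*r*(16 + r)) (X(r) = (r + (2*r)*(16 + r))*(12 + r) = (r + 2*r*(16 + r))*(12 + r) = (12 + r)*(r + 2*r*(16 + r)))
(p(2) + X(43)) + (-15*21 - 13) = (17 + 43*(396 + 2*43² + 57*43)) + (-15*21 - 13) = (17 + 43*(396 + 2*1849 + 2451)) + (-315 - 13) = (17 + 43*(396 + 3698 + 2451)) - 328 = (17 + 43*6545) - 328 = (17 + 281435) - 328 = 281452 - 328 = 281124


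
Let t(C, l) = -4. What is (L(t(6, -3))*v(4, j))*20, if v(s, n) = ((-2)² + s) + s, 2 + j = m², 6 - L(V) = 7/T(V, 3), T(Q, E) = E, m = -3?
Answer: 880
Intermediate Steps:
L(V) = 11/3 (L(V) = 6 - 7/3 = 11/3)
j = 7 (j = -2 + (-3)² = -2 + 9 = 7)
v(s, n) = 4 + 2*s (v(s, n) = (4 + s) + s = 4 + 2*s)
(L(t(6, -3))*v(4, j))*20 = (11*(4 + 2*4)/3)*20 = (11*(4 + 8)/3)*20 = ((11/3)*12)*20 = 44*20 = 880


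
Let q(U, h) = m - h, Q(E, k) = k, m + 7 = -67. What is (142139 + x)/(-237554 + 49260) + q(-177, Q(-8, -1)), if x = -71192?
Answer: -13816409/188294 ≈ -73.377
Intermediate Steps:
m = -74 (m = -7 - 67 = -74)
q(U, h) = -74 - h
(142139 + x)/(-237554 + 49260) + q(-177, Q(-8, -1)) = (142139 - 71192)/(-237554 + 49260) + (-74 - 1*(-1)) = 70947/(-188294) + (-74 + 1) = 70947*(-1/188294) - 73 = -70947/188294 - 73 = -13816409/188294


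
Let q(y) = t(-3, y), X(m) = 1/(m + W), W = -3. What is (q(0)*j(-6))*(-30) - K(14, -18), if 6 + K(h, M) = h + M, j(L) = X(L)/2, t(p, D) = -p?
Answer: 15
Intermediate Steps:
X(m) = 1/(-3 + m) (X(m) = 1/(m - 3) = 1/(-3 + m))
j(L) = 1/(2*(-3 + L)) (j(L) = 1/((-3 + L)*2) = (1/2)/(-3 + L) = 1/(2*(-3 + L)))
q(y) = 3 (q(y) = -1*(-3) = 3)
K(h, M) = -6 + M + h (K(h, M) = -6 + (h + M) = -6 + (M + h) = -6 + M + h)
(q(0)*j(-6))*(-30) - K(14, -18) = (3*(1/(2*(-3 - 6))))*(-30) - (-6 - 18 + 14) = (3*((1/2)/(-9)))*(-30) - 1*(-10) = (3*((1/2)*(-1/9)))*(-30) + 10 = (3*(-1/18))*(-30) + 10 = -1/6*(-30) + 10 = 5 + 10 = 15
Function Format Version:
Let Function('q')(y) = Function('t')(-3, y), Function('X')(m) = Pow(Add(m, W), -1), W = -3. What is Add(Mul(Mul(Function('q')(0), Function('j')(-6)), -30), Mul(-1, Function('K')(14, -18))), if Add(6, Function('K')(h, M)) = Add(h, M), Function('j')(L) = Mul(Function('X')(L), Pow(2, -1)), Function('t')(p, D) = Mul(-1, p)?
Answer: 15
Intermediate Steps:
Function('X')(m) = Pow(Add(-3, m), -1) (Function('X')(m) = Pow(Add(m, -3), -1) = Pow(Add(-3, m), -1))
Function('j')(L) = Mul(Rational(1, 2), Pow(Add(-3, L), -1)) (Function('j')(L) = Mul(Pow(Add(-3, L), -1), Pow(2, -1)) = Mul(Pow(Add(-3, L), -1), Rational(1, 2)) = Mul(Rational(1, 2), Pow(Add(-3, L), -1)))
Function('q')(y) = 3 (Function('q')(y) = Mul(-1, -3) = 3)
Function('K')(h, M) = Add(-6, M, h) (Function('K')(h, M) = Add(-6, Add(h, M)) = Add(-6, Add(M, h)) = Add(-6, M, h))
Add(Mul(Mul(Function('q')(0), Function('j')(-6)), -30), Mul(-1, Function('K')(14, -18))) = Add(Mul(Mul(3, Mul(Rational(1, 2), Pow(Add(-3, -6), -1))), -30), Mul(-1, Add(-6, -18, 14))) = Add(Mul(Mul(3, Mul(Rational(1, 2), Pow(-9, -1))), -30), Mul(-1, -10)) = Add(Mul(Mul(3, Mul(Rational(1, 2), Rational(-1, 9))), -30), 10) = Add(Mul(Mul(3, Rational(-1, 18)), -30), 10) = Add(Mul(Rational(-1, 6), -30), 10) = Add(5, 10) = 15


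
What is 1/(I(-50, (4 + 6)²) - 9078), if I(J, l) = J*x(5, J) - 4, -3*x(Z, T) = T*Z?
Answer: -3/39746 ≈ -7.5479e-5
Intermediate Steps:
x(Z, T) = -T*Z/3
I(J, l) = -4 - 5*J²/3 (I(J, l) = J*(-⅓*J*5) - 4 = J*(-5*J/3) - 4 = -5*J²/3 - 4 = -4 - 5*J²/3)
1/(I(-50, (4 + 6)²) - 9078) = 1/((-4 - 5/3*(-50)²) - 9078) = 1/((-4 - 5/3*2500) - 9078) = 1/((-4 - 12500/3) - 9078) = 1/(-12512/3 - 9078) = 1/(-39746/3) = -3/39746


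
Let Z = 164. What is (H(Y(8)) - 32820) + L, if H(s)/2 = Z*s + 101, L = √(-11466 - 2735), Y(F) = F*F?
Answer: -11626 + I*√14201 ≈ -11626.0 + 119.17*I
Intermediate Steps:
Y(F) = F²
L = I*√14201 (L = √(-14201) = I*√14201 ≈ 119.17*I)
H(s) = 202 + 328*s (H(s) = 2*(164*s + 101) = 2*(101 + 164*s) = 202 + 328*s)
(H(Y(8)) - 32820) + L = ((202 + 328*8²) - 32820) + I*√14201 = ((202 + 328*64) - 32820) + I*√14201 = ((202 + 20992) - 32820) + I*√14201 = (21194 - 32820) + I*√14201 = -11626 + I*√14201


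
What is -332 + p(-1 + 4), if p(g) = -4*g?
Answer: -344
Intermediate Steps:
-332 + p(-1 + 4) = -332 - 4*(-1 + 4) = -332 - 4*3 = -332 - 12 = -344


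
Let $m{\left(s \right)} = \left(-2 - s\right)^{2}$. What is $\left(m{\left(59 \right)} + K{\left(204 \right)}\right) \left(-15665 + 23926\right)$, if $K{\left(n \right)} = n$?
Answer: $32424425$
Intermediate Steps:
$\left(m{\left(59 \right)} + K{\left(204 \right)}\right) \left(-15665 + 23926\right) = \left(\left(2 + 59\right)^{2} + 204\right) \left(-15665 + 23926\right) = \left(61^{2} + 204\right) 8261 = \left(3721 + 204\right) 8261 = 3925 \cdot 8261 = 32424425$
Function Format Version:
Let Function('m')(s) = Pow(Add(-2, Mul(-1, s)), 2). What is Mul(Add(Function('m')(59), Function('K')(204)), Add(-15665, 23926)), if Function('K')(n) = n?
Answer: 32424425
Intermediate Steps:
Mul(Add(Function('m')(59), Function('K')(204)), Add(-15665, 23926)) = Mul(Add(Pow(Add(2, 59), 2), 204), Add(-15665, 23926)) = Mul(Add(Pow(61, 2), 204), 8261) = Mul(Add(3721, 204), 8261) = Mul(3925, 8261) = 32424425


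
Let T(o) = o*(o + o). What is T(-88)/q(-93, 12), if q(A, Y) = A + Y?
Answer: -15488/81 ≈ -191.21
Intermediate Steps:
T(o) = 2*o² (T(o) = o*(2*o) = 2*o²)
T(-88)/q(-93, 12) = (2*(-88)²)/(-93 + 12) = (2*7744)/(-81) = 15488*(-1/81) = -15488/81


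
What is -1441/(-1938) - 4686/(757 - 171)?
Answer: -4118521/567834 ≈ -7.2530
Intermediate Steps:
-1441/(-1938) - 4686/(757 - 171) = -1441*(-1/1938) - 4686/586 = 1441/1938 - 4686*1/586 = 1441/1938 - 2343/293 = -4118521/567834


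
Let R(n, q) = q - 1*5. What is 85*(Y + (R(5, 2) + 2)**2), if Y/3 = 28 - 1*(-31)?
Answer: 15130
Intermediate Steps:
R(n, q) = -5 + q (R(n, q) = q - 5 = -5 + q)
Y = 177 (Y = 3*(28 - 1*(-31)) = 3*(28 + 31) = 3*59 = 177)
85*(Y + (R(5, 2) + 2)**2) = 85*(177 + ((-5 + 2) + 2)**2) = 85*(177 + (-3 + 2)**2) = 85*(177 + (-1)**2) = 85*(177 + 1) = 85*178 = 15130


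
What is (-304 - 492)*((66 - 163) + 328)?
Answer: -183876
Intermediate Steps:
(-304 - 492)*((66 - 163) + 328) = -796*(-97 + 328) = -796*231 = -183876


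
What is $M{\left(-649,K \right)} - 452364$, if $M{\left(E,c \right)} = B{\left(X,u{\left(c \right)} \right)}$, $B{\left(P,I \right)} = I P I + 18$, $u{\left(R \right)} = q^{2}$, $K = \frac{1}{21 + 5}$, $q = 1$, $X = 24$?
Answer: $-452322$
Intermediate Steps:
$K = \frac{1}{26} \approx 0.038462$
$u{\left(R \right)} = 1$ ($u{\left(R \right)} = 1^{2} = 1$)
$B{\left(P,I \right)} = 18 + P I^{2}$ ($B{\left(P,I \right)} = P I^{2} + 18 = 18 + P I^{2}$)
$M{\left(E,c \right)} = 42$ ($M{\left(E,c \right)} = 18 + 24 \cdot 1^{2} = 18 + 24 \cdot 1 = 18 + 24 = 42$)
$M{\left(-649,K \right)} - 452364 = 42 - 452364 = -452322$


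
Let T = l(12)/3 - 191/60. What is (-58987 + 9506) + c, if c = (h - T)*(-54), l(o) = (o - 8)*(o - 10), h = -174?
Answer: -401129/10 ≈ -40113.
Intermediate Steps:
l(o) = (-10 + o)*(-8 + o) (l(o) = (-8 + o)*(-10 + o) = (-10 + o)*(-8 + o))
T = -31/60 (T = (80 + 12² - 18*12)/3 - 191/60 = (80 + 144 - 216)*(⅓) - 191*1/60 = 8*(⅓) - 191/60 = 8/3 - 191/60 = -31/60 ≈ -0.51667)
c = 93681/10 (c = (-174 - 1*(-31/60))*(-54) = (-174 + 31/60)*(-54) = -10409/60*(-54) = 93681/10 ≈ 9368.1)
(-58987 + 9506) + c = (-58987 + 9506) + 93681/10 = -49481 + 93681/10 = -401129/10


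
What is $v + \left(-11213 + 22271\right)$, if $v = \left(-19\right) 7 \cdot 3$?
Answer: $10659$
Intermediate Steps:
$v = -399$ ($v = \left(-133\right) 3 = -399$)
$v + \left(-11213 + 22271\right) = -399 + \left(-11213 + 22271\right) = -399 + 11058 = 10659$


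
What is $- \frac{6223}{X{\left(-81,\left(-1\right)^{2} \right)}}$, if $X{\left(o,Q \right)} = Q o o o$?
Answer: $\frac{6223}{531441} \approx 0.01171$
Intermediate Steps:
$X{\left(o,Q \right)} = Q o^{3}$ ($X{\left(o,Q \right)} = Q o^{2} o = Q o^{3}$)
$- \frac{6223}{X{\left(-81,\left(-1\right)^{2} \right)}} = - \frac{6223}{\left(-1\right)^{2} \left(-81\right)^{3}} = - \frac{6223}{1 \left(-531441\right)} = - \frac{6223}{-531441} = \left(-6223\right) \left(- \frac{1}{531441}\right) = \frac{6223}{531441}$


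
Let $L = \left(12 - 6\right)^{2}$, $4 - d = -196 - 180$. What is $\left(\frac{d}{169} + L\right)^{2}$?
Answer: $\frac{41783296}{28561} \approx 1462.9$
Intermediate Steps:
$d = 380$ ($d = 4 - \left(-196 - 180\right) = 4 - -376 = 4 + 376 = 380$)
$L = 36$ ($L = 6^{2} = 36$)
$\left(\frac{d}{169} + L\right)^{2} = \left(\frac{380}{169} + 36\right)^{2} = \left(\frac{6464}{169}\right)^{2} = \frac{41783296}{28561}$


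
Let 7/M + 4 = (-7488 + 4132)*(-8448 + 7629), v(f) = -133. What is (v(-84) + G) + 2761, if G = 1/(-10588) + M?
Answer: 19119851236349/7275438320 ≈ 2628.0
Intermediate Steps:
M = 7/2748560 (M = 7/(-4 + (-7488 + 4132)*(-8448 + 7629)) = 7/(-4 - 3356*(-819)) = 7/(-4 + 2748564) = 7/2748560 ≈ 2.5468e-6)
G = -668611/7275438320 (G = 1/(-10588) + 7/2748560 = -1/10588 + 7/2748560 = -668611/7275438320 ≈ -9.1900e-5)
(v(-84) + G) + 2761 = (-133 - 668611/7275438320) + 2761 = -967633965171/7275438320 + 2761 = 19119851236349/7275438320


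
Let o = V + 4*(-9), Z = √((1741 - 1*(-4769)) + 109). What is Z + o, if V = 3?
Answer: -33 + √6619 ≈ 48.357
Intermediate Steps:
Z = √6619 (Z = √((1741 + 4769) + 109) = √(6510 + 109) = √6619 ≈ 81.357)
o = -33 (o = 3 + 4*(-9) = 3 - 36 = -33)
Z + o = √6619 - 33 = -33 + √6619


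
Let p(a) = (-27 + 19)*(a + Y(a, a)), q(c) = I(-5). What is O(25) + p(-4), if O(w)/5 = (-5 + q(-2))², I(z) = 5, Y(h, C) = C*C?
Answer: -96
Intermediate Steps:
Y(h, C) = C²
q(c) = 5
p(a) = -8*a - 8*a² (p(a) = (-27 + 19)*(a + a²) = -8*(a + a²) = -8*a - 8*a²)
O(w) = 0 (O(w) = 5*(-5 + 5)² = 5*0² = 5*0 = 0)
O(25) + p(-4) = 0 + 8*(-4)*(-1 - 1*(-4)) = 0 + 8*(-4)*(-1 + 4) = 0 + 8*(-4)*3 = 0 - 96 = -96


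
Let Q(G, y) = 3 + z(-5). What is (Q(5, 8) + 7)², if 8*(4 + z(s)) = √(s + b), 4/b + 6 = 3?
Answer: (144 + I*√57)²/576 ≈ 35.901 + 3.7749*I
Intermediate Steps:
b = -4/3 (b = 4/(-6 + 3) = 4/(-3) = 4*(-⅓) = -4/3 ≈ -1.3333)
z(s) = -4 + √(-4/3 + s)/8 (z(s) = -4 + √(s - 4/3)/8 = -4 + √(-4/3 + s)/8)
Q(G, y) = -1 + I*√57/24 (Q(G, y) = 3 + (-4 + √(-12 + 9*(-5))/24) = 3 + (-4 + √(-12 - 45)/24) = 3 + (-4 + √(-57)/24) = 3 + (-4 + (I*√57)/24) = 3 + (-4 + I*√57/24) = -1 + I*√57/24)
(Q(5, 8) + 7)² = ((-1 + I*√57/24) + 7)² = (6 + I*√57/24)²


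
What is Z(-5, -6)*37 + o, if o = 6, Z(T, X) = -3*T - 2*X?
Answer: 1005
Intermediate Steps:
Z(-5, -6)*37 + o = (-3*(-5) - 2*(-6))*37 + 6 = (15 + 12)*37 + 6 = 27*37 + 6 = 999 + 6 = 1005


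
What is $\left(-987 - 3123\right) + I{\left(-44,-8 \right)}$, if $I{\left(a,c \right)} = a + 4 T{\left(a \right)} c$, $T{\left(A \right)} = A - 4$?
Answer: $-2618$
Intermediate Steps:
$T{\left(A \right)} = -4 + A$
$I{\left(a,c \right)} = a + c \left(-16 + 4 a\right)$ ($I{\left(a,c \right)} = a + 4 \left(-4 + a\right) c = a + \left(-16 + 4 a\right) c = a + c \left(-16 + 4 a\right)$)
$\left(-987 - 3123\right) + I{\left(-44,-8 \right)} = \left(-987 - 3123\right) - \left(44 + 32 \left(-4 - 44\right)\right) = -4110 - \left(44 + 32 \left(-48\right)\right) = -4110 + \left(-44 + 1536\right) = -4110 + 1492 = -2618$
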